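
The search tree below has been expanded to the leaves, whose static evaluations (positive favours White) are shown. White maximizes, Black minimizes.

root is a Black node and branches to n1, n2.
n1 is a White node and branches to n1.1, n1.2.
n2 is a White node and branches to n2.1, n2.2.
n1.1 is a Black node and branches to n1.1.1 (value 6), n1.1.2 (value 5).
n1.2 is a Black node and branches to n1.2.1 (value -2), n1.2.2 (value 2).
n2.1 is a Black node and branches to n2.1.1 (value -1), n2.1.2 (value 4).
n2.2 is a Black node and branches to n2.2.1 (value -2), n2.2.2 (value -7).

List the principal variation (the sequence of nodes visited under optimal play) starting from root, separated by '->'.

root -> n2 -> n2.1 -> n2.1.1

n1.1 (Black): min(6, 5) = 5
n1.2 (Black): min(-2, 2) = -2
n1 (White): max(5, -2) = 5
n2.1 (Black): min(-1, 4) = -1
n2.2 (Black): min(-2, -7) = -7
n2 (White): max(-1, -7) = -1
root (Black): min(5, -1) = -1
At root, Black picks n2 (lowest: -1).
At n2, White picks n2.1 (highest: -1).
At n2.1, Black picks n2.1.1 (lowest: -1).
Terminal value -1.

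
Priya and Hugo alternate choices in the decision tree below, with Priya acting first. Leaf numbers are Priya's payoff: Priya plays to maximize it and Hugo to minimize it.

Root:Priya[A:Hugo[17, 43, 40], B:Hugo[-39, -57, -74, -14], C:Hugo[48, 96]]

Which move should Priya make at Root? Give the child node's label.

A (Hugo): min(17, 43, 40) = 17
B (Hugo): min(-39, -57, -74, -14) = -74
C (Hugo): min(48, 96) = 48
Root (Priya): max(17, -74, 48) = 48
Priya at Root wants the highest of {A=17, B=-74, C=48}, so chooses C.

C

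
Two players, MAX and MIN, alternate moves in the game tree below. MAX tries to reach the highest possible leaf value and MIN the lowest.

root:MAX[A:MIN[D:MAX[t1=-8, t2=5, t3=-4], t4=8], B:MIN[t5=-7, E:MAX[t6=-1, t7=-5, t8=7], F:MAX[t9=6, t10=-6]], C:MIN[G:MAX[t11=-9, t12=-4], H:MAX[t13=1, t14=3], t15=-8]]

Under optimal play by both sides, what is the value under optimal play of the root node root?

5

D (MAX): max(-8, 5, -4) = 5
A (MIN): min(5, 8) = 5
E (MAX): max(-1, -5, 7) = 7
F (MAX): max(6, -6) = 6
B (MIN): min(-7, 7, 6) = -7
G (MAX): max(-9, -4) = -4
H (MAX): max(1, 3) = 3
C (MIN): min(-4, 3, -8) = -8
root (MAX): max(5, -7, -8) = 5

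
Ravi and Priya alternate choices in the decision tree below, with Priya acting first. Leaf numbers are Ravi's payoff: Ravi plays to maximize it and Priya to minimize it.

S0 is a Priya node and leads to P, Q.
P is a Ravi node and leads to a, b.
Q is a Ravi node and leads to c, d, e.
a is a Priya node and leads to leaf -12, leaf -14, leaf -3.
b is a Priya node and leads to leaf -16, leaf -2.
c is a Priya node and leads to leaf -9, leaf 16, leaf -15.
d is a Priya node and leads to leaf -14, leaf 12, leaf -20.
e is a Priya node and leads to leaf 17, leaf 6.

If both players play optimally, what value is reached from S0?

-14

a (Priya): min(-12, -14, -3) = -14
b (Priya): min(-16, -2) = -16
P (Ravi): max(-14, -16) = -14
c (Priya): min(-9, 16, -15) = -15
d (Priya): min(-14, 12, -20) = -20
e (Priya): min(17, 6) = 6
Q (Ravi): max(-15, -20, 6) = 6
S0 (Priya): min(-14, 6) = -14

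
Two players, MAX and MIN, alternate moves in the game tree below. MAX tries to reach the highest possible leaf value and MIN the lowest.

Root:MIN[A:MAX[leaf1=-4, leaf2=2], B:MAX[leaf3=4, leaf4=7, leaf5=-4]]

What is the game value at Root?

A (MAX): max(-4, 2) = 2
B (MAX): max(4, 7, -4) = 7
Root (MIN): min(2, 7) = 2

2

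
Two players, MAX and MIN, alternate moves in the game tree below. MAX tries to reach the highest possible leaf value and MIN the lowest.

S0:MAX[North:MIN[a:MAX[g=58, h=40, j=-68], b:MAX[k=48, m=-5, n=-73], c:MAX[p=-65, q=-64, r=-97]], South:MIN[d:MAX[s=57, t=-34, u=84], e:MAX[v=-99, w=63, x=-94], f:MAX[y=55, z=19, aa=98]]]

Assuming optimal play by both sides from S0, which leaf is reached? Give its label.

a (MAX): max(58, 40, -68) = 58
b (MAX): max(48, -5, -73) = 48
c (MAX): max(-65, -64, -97) = -64
North (MIN): min(58, 48, -64) = -64
d (MAX): max(57, -34, 84) = 84
e (MAX): max(-99, 63, -94) = 63
f (MAX): max(55, 19, 98) = 98
South (MIN): min(84, 63, 98) = 63
S0 (MAX): max(-64, 63) = 63
At S0, MAX picks South (highest: 63).
At South, MIN picks e (lowest: 63).
At e, MAX picks w (highest: 63).
Terminal value 63.

w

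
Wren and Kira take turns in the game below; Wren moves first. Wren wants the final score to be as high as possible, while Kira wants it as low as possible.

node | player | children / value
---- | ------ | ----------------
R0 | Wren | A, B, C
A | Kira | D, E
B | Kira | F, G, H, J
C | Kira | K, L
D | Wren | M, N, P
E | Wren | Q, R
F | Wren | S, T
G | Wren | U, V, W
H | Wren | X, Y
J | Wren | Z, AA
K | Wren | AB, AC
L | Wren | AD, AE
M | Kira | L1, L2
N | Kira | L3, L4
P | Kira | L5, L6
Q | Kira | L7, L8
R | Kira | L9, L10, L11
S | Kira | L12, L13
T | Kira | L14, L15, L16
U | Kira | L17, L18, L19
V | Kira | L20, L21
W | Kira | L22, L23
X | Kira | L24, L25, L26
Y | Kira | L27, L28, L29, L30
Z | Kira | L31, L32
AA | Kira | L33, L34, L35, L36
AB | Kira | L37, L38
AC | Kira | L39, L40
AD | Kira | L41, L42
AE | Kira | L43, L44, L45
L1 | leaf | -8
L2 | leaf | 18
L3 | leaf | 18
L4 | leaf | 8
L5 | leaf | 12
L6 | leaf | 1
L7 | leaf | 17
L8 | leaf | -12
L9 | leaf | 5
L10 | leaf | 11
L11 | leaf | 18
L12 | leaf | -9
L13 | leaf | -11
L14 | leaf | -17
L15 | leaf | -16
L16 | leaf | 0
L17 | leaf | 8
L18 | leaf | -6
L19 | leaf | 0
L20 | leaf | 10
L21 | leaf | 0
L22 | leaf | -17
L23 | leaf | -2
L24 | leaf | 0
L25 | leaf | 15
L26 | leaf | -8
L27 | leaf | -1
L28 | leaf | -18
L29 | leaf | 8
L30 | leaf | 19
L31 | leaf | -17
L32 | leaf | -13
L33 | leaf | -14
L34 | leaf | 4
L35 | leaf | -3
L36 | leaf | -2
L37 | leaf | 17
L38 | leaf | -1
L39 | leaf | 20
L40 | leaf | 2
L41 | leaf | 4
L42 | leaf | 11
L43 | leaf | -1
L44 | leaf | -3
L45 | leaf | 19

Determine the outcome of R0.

5

M (Kira): min(-8, 18) = -8
N (Kira): min(18, 8) = 8
P (Kira): min(12, 1) = 1
D (Wren): max(-8, 8, 1) = 8
Q (Kira): min(17, -12) = -12
R (Kira): min(5, 11, 18) = 5
E (Wren): max(-12, 5) = 5
A (Kira): min(8, 5) = 5
S (Kira): min(-9, -11) = -11
T (Kira): min(-17, -16, 0) = -17
F (Wren): max(-11, -17) = -11
U (Kira): min(8, -6, 0) = -6
V (Kira): min(10, 0) = 0
W (Kira): min(-17, -2) = -17
G (Wren): max(-6, 0, -17) = 0
X (Kira): min(0, 15, -8) = -8
Y (Kira): min(-1, -18, 8, 19) = -18
H (Wren): max(-8, -18) = -8
Z (Kira): min(-17, -13) = -17
AA (Kira): min(-14, 4, -3, -2) = -14
J (Wren): max(-17, -14) = -14
B (Kira): min(-11, 0, -8, -14) = -14
AB (Kira): min(17, -1) = -1
AC (Kira): min(20, 2) = 2
K (Wren): max(-1, 2) = 2
AD (Kira): min(4, 11) = 4
AE (Kira): min(-1, -3, 19) = -3
L (Wren): max(4, -3) = 4
C (Kira): min(2, 4) = 2
R0 (Wren): max(5, -14, 2) = 5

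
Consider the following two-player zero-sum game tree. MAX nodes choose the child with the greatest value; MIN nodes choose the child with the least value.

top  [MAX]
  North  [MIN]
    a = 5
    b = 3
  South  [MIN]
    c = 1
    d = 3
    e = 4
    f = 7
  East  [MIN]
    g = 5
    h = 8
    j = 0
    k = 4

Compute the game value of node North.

North (MIN): min(5, 3) = 3

3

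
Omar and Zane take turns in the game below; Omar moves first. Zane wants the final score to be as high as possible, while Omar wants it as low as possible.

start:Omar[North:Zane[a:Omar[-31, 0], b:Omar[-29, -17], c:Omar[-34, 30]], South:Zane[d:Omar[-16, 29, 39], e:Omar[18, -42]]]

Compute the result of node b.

b (Omar): min(-29, -17) = -29

-29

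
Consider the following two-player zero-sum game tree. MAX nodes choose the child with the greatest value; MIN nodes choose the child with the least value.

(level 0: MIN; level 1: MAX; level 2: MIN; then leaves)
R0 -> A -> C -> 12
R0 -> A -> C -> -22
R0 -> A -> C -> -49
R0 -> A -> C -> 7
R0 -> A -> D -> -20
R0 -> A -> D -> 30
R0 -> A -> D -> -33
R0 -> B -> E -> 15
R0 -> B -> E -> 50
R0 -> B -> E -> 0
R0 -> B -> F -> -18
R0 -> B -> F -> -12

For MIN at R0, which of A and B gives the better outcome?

C (MIN): min(12, -22, -49, 7) = -49
D (MIN): min(-20, 30, -33) = -33
A (MAX): max(-49, -33) = -33
E (MIN): min(15, 50, 0) = 0
F (MIN): min(-18, -12) = -18
B (MAX): max(0, -18) = 0
MIN prefers the lower value; A=-33, B=0. A is better since -33 < 0.

A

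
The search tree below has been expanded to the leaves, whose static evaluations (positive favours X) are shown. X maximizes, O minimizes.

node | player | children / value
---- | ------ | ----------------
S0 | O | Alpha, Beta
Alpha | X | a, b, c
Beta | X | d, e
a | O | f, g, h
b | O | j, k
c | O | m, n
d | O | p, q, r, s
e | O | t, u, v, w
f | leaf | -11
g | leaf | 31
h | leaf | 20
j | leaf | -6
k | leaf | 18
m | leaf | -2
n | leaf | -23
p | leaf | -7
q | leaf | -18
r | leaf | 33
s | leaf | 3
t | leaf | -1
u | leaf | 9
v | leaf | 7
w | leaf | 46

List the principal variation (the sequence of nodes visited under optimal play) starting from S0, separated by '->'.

S0 -> Alpha -> b -> j

a (O): min(-11, 31, 20) = -11
b (O): min(-6, 18) = -6
c (O): min(-2, -23) = -23
Alpha (X): max(-11, -6, -23) = -6
d (O): min(-7, -18, 33, 3) = -18
e (O): min(-1, 9, 7, 46) = -1
Beta (X): max(-18, -1) = -1
S0 (O): min(-6, -1) = -6
At S0, O picks Alpha (lowest: -6).
At Alpha, X picks b (highest: -6).
At b, O picks j (lowest: -6).
Terminal value -6.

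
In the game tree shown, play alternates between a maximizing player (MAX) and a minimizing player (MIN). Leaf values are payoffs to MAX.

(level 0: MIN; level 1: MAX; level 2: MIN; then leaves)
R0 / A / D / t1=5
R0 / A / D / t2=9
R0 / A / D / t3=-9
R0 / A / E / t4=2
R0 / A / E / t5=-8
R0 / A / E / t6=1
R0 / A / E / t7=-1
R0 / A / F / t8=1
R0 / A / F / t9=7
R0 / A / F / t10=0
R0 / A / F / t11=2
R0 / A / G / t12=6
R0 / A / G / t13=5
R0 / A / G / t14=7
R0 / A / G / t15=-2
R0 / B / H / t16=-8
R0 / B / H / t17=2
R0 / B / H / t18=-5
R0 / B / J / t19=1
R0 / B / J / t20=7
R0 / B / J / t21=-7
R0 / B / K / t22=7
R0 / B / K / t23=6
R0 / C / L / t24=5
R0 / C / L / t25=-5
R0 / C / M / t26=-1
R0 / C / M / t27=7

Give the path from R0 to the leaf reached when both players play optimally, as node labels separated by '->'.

D (MIN): min(5, 9, -9) = -9
E (MIN): min(2, -8, 1, -1) = -8
F (MIN): min(1, 7, 0, 2) = 0
G (MIN): min(6, 5, 7, -2) = -2
A (MAX): max(-9, -8, 0, -2) = 0
H (MIN): min(-8, 2, -5) = -8
J (MIN): min(1, 7, -7) = -7
K (MIN): min(7, 6) = 6
B (MAX): max(-8, -7, 6) = 6
L (MIN): min(5, -5) = -5
M (MIN): min(-1, 7) = -1
C (MAX): max(-5, -1) = -1
R0 (MIN): min(0, 6, -1) = -1
At R0, MIN picks C (lowest: -1).
At C, MAX picks M (highest: -1).
At M, MIN picks t26 (lowest: -1).
Terminal value -1.

R0 -> C -> M -> t26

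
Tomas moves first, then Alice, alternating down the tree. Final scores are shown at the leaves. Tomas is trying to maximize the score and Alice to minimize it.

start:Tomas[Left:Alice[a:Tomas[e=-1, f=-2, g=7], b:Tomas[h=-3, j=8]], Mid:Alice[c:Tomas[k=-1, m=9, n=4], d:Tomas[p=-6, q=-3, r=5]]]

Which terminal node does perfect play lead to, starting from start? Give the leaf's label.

a (Tomas): max(-1, -2, 7) = 7
b (Tomas): max(-3, 8) = 8
Left (Alice): min(7, 8) = 7
c (Tomas): max(-1, 9, 4) = 9
d (Tomas): max(-6, -3, 5) = 5
Mid (Alice): min(9, 5) = 5
start (Tomas): max(7, 5) = 7
At start, Tomas picks Left (highest: 7).
At Left, Alice picks a (lowest: 7).
At a, Tomas picks g (highest: 7).
Terminal value 7.

g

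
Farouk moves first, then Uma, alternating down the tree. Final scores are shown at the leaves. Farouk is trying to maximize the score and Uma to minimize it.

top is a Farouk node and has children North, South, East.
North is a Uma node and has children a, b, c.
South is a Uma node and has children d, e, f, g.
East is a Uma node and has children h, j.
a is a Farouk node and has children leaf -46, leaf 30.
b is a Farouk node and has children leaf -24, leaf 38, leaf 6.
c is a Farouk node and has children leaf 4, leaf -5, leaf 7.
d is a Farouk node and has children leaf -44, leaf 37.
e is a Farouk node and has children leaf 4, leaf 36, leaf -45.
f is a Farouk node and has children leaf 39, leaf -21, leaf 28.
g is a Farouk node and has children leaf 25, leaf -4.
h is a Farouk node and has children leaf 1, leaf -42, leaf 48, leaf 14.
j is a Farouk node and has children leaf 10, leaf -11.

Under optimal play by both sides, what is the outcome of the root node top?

a (Farouk): max(-46, 30) = 30
b (Farouk): max(-24, 38, 6) = 38
c (Farouk): max(4, -5, 7) = 7
North (Uma): min(30, 38, 7) = 7
d (Farouk): max(-44, 37) = 37
e (Farouk): max(4, 36, -45) = 36
f (Farouk): max(39, -21, 28) = 39
g (Farouk): max(25, -4) = 25
South (Uma): min(37, 36, 39, 25) = 25
h (Farouk): max(1, -42, 48, 14) = 48
j (Farouk): max(10, -11) = 10
East (Uma): min(48, 10) = 10
top (Farouk): max(7, 25, 10) = 25

25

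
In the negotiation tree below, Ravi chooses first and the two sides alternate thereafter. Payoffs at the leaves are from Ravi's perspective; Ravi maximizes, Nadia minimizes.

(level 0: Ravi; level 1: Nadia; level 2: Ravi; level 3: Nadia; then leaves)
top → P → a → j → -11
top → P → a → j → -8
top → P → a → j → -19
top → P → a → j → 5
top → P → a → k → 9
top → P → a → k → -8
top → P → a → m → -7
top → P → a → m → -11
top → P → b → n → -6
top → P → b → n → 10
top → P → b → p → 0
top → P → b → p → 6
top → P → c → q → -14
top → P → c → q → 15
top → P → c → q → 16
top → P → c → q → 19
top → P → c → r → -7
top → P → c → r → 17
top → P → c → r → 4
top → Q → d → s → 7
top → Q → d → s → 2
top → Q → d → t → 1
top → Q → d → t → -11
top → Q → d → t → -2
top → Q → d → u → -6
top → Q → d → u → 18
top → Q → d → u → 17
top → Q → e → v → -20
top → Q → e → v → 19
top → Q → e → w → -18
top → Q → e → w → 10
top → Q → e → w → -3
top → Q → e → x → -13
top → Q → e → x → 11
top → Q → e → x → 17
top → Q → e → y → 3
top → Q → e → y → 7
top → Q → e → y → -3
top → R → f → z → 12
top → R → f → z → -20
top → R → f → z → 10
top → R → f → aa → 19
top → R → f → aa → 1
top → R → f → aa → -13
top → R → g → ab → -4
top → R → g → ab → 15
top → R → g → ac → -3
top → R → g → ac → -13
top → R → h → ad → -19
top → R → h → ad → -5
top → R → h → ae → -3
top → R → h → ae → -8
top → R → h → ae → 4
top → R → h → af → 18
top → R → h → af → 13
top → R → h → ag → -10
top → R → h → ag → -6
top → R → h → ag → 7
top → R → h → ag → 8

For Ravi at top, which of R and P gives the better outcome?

z (Nadia): min(12, -20, 10) = -20
aa (Nadia): min(19, 1, -13) = -13
f (Ravi): max(-20, -13) = -13
ab (Nadia): min(-4, 15) = -4
ac (Nadia): min(-3, -13) = -13
g (Ravi): max(-4, -13) = -4
ad (Nadia): min(-19, -5) = -19
ae (Nadia): min(-3, -8, 4) = -8
af (Nadia): min(18, 13) = 13
ag (Nadia): min(-10, -6, 7, 8) = -10
h (Ravi): max(-19, -8, 13, -10) = 13
R (Nadia): min(-13, -4, 13) = -13
j (Nadia): min(-11, -8, -19, 5) = -19
k (Nadia): min(9, -8) = -8
m (Nadia): min(-7, -11) = -11
a (Ravi): max(-19, -8, -11) = -8
n (Nadia): min(-6, 10) = -6
p (Nadia): min(0, 6) = 0
b (Ravi): max(-6, 0) = 0
q (Nadia): min(-14, 15, 16, 19) = -14
r (Nadia): min(-7, 17, 4) = -7
c (Ravi): max(-14, -7) = -7
P (Nadia): min(-8, 0, -7) = -8
Ravi prefers the higher value; R=-13, P=-8. P is better since -8 > -13.

P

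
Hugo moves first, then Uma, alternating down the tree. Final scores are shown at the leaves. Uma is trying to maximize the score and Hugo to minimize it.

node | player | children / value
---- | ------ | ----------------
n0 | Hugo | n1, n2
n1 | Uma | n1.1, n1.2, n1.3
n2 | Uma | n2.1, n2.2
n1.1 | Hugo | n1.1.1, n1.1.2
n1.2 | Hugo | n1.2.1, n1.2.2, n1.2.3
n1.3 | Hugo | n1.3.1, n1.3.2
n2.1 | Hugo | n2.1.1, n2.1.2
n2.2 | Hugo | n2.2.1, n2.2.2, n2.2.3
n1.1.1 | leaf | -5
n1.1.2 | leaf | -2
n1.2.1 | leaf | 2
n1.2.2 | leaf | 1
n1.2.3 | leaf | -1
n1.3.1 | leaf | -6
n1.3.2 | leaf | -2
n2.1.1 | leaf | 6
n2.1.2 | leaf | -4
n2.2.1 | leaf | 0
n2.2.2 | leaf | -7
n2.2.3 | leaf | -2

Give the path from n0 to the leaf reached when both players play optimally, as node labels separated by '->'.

n1.1 (Hugo): min(-5, -2) = -5
n1.2 (Hugo): min(2, 1, -1) = -1
n1.3 (Hugo): min(-6, -2) = -6
n1 (Uma): max(-5, -1, -6) = -1
n2.1 (Hugo): min(6, -4) = -4
n2.2 (Hugo): min(0, -7, -2) = -7
n2 (Uma): max(-4, -7) = -4
n0 (Hugo): min(-1, -4) = -4
At n0, Hugo picks n2 (lowest: -4).
At n2, Uma picks n2.1 (highest: -4).
At n2.1, Hugo picks n2.1.2 (lowest: -4).
Terminal value -4.

n0 -> n2 -> n2.1 -> n2.1.2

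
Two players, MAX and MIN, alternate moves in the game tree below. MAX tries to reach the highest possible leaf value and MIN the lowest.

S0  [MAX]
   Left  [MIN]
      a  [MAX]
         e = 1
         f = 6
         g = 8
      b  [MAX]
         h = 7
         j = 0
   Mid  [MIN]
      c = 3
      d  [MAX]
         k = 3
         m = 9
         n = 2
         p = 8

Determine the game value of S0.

a (MAX): max(1, 6, 8) = 8
b (MAX): max(7, 0) = 7
Left (MIN): min(8, 7) = 7
d (MAX): max(3, 9, 2, 8) = 9
Mid (MIN): min(3, 9) = 3
S0 (MAX): max(7, 3) = 7

7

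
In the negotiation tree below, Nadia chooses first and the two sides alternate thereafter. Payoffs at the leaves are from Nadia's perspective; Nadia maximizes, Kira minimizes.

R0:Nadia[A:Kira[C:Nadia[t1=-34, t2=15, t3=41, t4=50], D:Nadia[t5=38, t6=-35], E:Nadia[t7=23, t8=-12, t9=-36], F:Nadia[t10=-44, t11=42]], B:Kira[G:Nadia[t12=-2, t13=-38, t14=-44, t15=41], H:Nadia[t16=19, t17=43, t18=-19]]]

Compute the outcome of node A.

C (Nadia): max(-34, 15, 41, 50) = 50
D (Nadia): max(38, -35) = 38
E (Nadia): max(23, -12, -36) = 23
F (Nadia): max(-44, 42) = 42
A (Kira): min(50, 38, 23, 42) = 23

23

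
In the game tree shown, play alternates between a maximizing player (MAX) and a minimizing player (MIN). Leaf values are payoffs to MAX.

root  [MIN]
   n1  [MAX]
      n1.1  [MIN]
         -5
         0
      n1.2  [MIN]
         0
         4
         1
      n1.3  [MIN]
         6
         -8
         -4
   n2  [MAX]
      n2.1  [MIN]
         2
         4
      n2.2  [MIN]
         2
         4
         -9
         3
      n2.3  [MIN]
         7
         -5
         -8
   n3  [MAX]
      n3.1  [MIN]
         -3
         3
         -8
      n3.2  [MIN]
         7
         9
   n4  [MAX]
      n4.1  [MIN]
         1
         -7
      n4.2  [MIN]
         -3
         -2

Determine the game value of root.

-3

n1.1 (MIN): min(-5, 0) = -5
n1.2 (MIN): min(0, 4, 1) = 0
n1.3 (MIN): min(6, -8, -4) = -8
n1 (MAX): max(-5, 0, -8) = 0
n2.1 (MIN): min(2, 4) = 2
n2.2 (MIN): min(2, 4, -9, 3) = -9
n2.3 (MIN): min(7, -5, -8) = -8
n2 (MAX): max(2, -9, -8) = 2
n3.1 (MIN): min(-3, 3, -8) = -8
n3.2 (MIN): min(7, 9) = 7
n3 (MAX): max(-8, 7) = 7
n4.1 (MIN): min(1, -7) = -7
n4.2 (MIN): min(-3, -2) = -3
n4 (MAX): max(-7, -3) = -3
root (MIN): min(0, 2, 7, -3) = -3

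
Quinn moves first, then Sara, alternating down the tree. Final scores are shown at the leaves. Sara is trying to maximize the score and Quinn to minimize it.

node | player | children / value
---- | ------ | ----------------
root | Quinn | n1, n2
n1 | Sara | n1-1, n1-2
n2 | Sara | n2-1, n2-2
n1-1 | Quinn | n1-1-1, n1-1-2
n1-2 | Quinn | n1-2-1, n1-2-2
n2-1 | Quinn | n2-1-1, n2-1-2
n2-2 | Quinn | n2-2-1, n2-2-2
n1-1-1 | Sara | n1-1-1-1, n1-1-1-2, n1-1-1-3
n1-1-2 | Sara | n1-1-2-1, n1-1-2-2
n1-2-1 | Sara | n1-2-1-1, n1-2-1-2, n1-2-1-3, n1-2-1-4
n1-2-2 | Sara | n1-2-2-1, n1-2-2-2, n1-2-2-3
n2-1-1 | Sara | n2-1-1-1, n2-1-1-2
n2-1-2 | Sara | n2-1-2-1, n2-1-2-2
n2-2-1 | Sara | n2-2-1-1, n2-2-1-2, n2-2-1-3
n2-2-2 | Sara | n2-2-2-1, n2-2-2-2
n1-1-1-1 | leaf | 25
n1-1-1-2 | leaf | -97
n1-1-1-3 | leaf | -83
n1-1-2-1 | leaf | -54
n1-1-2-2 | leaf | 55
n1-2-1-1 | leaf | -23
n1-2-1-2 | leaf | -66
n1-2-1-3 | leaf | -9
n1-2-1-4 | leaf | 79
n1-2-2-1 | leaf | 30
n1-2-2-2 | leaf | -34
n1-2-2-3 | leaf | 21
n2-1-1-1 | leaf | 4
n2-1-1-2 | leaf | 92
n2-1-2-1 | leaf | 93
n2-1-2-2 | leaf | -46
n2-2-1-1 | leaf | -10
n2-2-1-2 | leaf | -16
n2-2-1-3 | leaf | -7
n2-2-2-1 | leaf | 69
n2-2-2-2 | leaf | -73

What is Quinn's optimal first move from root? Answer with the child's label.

n1-1-1 (Sara): max(25, -97, -83) = 25
n1-1-2 (Sara): max(-54, 55) = 55
n1-1 (Quinn): min(25, 55) = 25
n1-2-1 (Sara): max(-23, -66, -9, 79) = 79
n1-2-2 (Sara): max(30, -34, 21) = 30
n1-2 (Quinn): min(79, 30) = 30
n1 (Sara): max(25, 30) = 30
n2-1-1 (Sara): max(4, 92) = 92
n2-1-2 (Sara): max(93, -46) = 93
n2-1 (Quinn): min(92, 93) = 92
n2-2-1 (Sara): max(-10, -16, -7) = -7
n2-2-2 (Sara): max(69, -73) = 69
n2-2 (Quinn): min(-7, 69) = -7
n2 (Sara): max(92, -7) = 92
root (Quinn): min(30, 92) = 30
Quinn at root wants the lowest of {n1=30, n2=92}, so chooses n1.

n1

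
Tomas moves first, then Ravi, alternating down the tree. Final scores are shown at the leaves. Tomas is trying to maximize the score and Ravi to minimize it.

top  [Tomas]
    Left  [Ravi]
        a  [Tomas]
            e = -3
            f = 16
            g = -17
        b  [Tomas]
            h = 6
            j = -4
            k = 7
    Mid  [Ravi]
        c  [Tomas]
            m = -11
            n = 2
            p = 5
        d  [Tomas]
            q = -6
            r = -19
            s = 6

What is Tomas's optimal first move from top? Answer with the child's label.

a (Tomas): max(-3, 16, -17) = 16
b (Tomas): max(6, -4, 7) = 7
Left (Ravi): min(16, 7) = 7
c (Tomas): max(-11, 2, 5) = 5
d (Tomas): max(-6, -19, 6) = 6
Mid (Ravi): min(5, 6) = 5
top (Tomas): max(7, 5) = 7
Tomas at top wants the highest of {Left=7, Mid=5}, so chooses Left.

Left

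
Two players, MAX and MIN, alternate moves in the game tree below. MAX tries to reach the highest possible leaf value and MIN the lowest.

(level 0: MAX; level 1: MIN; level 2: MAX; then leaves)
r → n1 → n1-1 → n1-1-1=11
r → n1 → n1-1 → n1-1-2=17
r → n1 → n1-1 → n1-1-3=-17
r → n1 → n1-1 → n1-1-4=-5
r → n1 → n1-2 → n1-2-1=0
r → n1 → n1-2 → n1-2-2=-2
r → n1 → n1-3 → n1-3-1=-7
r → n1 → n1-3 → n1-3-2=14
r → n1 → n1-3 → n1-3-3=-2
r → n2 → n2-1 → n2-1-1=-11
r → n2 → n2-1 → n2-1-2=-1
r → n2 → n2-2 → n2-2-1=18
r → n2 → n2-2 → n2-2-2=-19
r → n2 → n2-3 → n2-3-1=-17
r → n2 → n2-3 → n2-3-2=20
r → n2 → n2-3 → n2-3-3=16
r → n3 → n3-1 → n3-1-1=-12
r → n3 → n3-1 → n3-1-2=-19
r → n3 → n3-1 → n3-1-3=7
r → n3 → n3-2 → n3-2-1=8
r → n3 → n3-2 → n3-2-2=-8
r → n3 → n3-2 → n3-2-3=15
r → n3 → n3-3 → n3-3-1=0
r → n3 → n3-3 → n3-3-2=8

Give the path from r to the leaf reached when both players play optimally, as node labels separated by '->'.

r -> n3 -> n3-1 -> n3-1-3

n1-1 (MAX): max(11, 17, -17, -5) = 17
n1-2 (MAX): max(0, -2) = 0
n1-3 (MAX): max(-7, 14, -2) = 14
n1 (MIN): min(17, 0, 14) = 0
n2-1 (MAX): max(-11, -1) = -1
n2-2 (MAX): max(18, -19) = 18
n2-3 (MAX): max(-17, 20, 16) = 20
n2 (MIN): min(-1, 18, 20) = -1
n3-1 (MAX): max(-12, -19, 7) = 7
n3-2 (MAX): max(8, -8, 15) = 15
n3-3 (MAX): max(0, 8) = 8
n3 (MIN): min(7, 15, 8) = 7
r (MAX): max(0, -1, 7) = 7
At r, MAX picks n3 (highest: 7).
At n3, MIN picks n3-1 (lowest: 7).
At n3-1, MAX picks n3-1-3 (highest: 7).
Terminal value 7.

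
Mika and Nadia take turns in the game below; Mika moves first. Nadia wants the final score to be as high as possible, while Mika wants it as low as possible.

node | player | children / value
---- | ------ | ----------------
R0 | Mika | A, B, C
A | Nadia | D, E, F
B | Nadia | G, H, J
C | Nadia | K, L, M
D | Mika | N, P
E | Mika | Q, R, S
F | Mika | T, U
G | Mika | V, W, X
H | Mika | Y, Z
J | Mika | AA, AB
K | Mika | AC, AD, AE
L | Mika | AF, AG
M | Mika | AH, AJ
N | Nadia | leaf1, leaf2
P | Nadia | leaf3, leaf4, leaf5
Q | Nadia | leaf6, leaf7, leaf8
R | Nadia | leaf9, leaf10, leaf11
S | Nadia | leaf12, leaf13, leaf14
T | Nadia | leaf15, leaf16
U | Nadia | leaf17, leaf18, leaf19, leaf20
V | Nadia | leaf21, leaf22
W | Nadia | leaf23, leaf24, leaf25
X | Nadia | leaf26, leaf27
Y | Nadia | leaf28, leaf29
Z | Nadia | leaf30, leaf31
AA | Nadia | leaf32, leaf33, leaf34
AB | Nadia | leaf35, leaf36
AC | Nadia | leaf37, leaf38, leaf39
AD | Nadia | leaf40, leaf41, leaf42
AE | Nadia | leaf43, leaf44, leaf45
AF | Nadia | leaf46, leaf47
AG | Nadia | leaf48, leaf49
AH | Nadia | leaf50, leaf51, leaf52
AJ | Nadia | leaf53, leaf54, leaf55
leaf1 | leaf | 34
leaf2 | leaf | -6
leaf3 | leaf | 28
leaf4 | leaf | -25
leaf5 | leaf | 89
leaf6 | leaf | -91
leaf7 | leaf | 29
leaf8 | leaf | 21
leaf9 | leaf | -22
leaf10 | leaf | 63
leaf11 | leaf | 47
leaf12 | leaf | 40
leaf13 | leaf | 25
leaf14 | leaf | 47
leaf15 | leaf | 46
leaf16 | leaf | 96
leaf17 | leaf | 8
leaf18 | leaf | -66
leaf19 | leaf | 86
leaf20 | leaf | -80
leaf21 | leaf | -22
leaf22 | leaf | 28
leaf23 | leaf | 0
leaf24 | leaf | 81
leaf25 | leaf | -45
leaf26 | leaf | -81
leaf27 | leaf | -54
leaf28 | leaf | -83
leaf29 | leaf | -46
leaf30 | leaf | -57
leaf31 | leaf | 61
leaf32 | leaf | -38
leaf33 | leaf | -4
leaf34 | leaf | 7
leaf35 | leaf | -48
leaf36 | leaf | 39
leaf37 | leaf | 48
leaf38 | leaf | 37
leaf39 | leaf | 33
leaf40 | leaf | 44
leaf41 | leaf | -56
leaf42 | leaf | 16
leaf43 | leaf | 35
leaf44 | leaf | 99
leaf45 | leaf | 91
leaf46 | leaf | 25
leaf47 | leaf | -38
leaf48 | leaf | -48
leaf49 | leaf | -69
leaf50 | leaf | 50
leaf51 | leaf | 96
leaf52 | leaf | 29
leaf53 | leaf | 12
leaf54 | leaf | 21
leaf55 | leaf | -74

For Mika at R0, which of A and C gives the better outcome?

C

N (Nadia): max(34, -6) = 34
P (Nadia): max(28, -25, 89) = 89
D (Mika): min(34, 89) = 34
Q (Nadia): max(-91, 29, 21) = 29
R (Nadia): max(-22, 63, 47) = 63
S (Nadia): max(40, 25, 47) = 47
E (Mika): min(29, 63, 47) = 29
T (Nadia): max(46, 96) = 96
U (Nadia): max(8, -66, 86, -80) = 86
F (Mika): min(96, 86) = 86
A (Nadia): max(34, 29, 86) = 86
AC (Nadia): max(48, 37, 33) = 48
AD (Nadia): max(44, -56, 16) = 44
AE (Nadia): max(35, 99, 91) = 99
K (Mika): min(48, 44, 99) = 44
AF (Nadia): max(25, -38) = 25
AG (Nadia): max(-48, -69) = -48
L (Mika): min(25, -48) = -48
AH (Nadia): max(50, 96, 29) = 96
AJ (Nadia): max(12, 21, -74) = 21
M (Mika): min(96, 21) = 21
C (Nadia): max(44, -48, 21) = 44
Mika prefers the lower value; A=86, C=44. C is better since 44 < 86.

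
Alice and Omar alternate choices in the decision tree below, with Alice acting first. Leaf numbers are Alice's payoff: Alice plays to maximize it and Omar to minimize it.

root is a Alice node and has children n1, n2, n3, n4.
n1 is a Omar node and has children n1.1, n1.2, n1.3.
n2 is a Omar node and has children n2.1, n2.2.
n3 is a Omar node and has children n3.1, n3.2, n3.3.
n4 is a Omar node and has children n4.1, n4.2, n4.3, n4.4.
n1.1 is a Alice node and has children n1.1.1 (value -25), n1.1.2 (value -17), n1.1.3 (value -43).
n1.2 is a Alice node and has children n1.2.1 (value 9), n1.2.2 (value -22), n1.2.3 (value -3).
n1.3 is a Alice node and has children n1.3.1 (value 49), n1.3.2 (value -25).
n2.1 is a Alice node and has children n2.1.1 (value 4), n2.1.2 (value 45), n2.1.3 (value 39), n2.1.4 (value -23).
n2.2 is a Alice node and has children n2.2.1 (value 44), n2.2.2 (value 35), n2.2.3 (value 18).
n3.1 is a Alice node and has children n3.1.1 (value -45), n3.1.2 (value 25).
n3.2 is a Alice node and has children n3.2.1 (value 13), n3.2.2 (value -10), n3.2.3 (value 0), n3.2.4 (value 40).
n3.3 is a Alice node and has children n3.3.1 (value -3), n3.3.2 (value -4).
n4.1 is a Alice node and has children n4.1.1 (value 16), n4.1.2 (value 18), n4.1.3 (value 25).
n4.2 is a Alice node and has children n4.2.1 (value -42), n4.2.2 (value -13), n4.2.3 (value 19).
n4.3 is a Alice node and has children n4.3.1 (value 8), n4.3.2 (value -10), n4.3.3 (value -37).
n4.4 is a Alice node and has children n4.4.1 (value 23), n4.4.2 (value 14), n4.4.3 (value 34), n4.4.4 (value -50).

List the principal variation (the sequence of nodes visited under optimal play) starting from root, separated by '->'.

root -> n2 -> n2.2 -> n2.2.1

n1.1 (Alice): max(-25, -17, -43) = -17
n1.2 (Alice): max(9, -22, -3) = 9
n1.3 (Alice): max(49, -25) = 49
n1 (Omar): min(-17, 9, 49) = -17
n2.1 (Alice): max(4, 45, 39, -23) = 45
n2.2 (Alice): max(44, 35, 18) = 44
n2 (Omar): min(45, 44) = 44
n3.1 (Alice): max(-45, 25) = 25
n3.2 (Alice): max(13, -10, 0, 40) = 40
n3.3 (Alice): max(-3, -4) = -3
n3 (Omar): min(25, 40, -3) = -3
n4.1 (Alice): max(16, 18, 25) = 25
n4.2 (Alice): max(-42, -13, 19) = 19
n4.3 (Alice): max(8, -10, -37) = 8
n4.4 (Alice): max(23, 14, 34, -50) = 34
n4 (Omar): min(25, 19, 8, 34) = 8
root (Alice): max(-17, 44, -3, 8) = 44
At root, Alice picks n2 (highest: 44).
At n2, Omar picks n2.2 (lowest: 44).
At n2.2, Alice picks n2.2.1 (highest: 44).
Terminal value 44.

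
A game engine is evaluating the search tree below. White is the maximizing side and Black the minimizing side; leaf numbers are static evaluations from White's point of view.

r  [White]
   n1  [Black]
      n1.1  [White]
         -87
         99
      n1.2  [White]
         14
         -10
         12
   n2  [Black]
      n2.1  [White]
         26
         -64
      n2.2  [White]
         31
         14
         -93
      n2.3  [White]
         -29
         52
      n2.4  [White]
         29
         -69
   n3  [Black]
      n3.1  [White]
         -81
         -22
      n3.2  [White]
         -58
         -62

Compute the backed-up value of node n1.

n1.1 (White): max(-87, 99) = 99
n1.2 (White): max(14, -10, 12) = 14
n1 (Black): min(99, 14) = 14

14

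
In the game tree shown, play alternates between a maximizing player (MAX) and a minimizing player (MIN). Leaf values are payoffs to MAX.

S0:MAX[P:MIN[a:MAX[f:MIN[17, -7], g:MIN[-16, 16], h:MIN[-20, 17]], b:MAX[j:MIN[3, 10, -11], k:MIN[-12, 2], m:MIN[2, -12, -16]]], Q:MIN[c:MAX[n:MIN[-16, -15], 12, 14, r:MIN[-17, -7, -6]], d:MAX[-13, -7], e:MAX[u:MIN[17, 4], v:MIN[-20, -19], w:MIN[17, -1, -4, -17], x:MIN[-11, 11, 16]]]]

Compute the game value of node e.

u (MIN): min(17, 4) = 4
v (MIN): min(-20, -19) = -20
w (MIN): min(17, -1, -4, -17) = -17
x (MIN): min(-11, 11, 16) = -11
e (MAX): max(4, -20, -17, -11) = 4

4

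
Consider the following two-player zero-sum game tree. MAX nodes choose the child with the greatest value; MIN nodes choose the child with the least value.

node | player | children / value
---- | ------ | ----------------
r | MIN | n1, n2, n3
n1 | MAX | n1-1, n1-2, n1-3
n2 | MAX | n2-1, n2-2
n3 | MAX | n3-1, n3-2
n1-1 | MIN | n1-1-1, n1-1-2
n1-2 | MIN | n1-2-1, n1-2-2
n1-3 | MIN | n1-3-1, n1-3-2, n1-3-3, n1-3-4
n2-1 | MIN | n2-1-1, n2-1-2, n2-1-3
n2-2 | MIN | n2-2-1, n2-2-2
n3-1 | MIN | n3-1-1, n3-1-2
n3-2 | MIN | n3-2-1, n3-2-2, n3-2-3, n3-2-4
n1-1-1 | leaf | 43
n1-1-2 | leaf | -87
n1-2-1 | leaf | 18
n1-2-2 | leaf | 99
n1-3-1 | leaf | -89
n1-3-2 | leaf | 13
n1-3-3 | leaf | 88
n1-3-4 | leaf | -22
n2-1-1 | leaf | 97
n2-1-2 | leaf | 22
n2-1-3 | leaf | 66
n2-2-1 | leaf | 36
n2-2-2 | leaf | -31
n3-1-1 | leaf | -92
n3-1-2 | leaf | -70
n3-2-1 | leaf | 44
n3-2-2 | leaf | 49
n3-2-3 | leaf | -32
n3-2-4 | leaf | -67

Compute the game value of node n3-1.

-92

n3-1 (MIN): min(-92, -70) = -92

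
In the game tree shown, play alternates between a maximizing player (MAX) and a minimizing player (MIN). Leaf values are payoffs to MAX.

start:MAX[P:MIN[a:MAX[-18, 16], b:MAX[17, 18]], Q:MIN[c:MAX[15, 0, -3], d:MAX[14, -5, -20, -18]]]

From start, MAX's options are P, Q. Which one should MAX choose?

P

a (MAX): max(-18, 16) = 16
b (MAX): max(17, 18) = 18
P (MIN): min(16, 18) = 16
c (MAX): max(15, 0, -3) = 15
d (MAX): max(14, -5, -20, -18) = 14
Q (MIN): min(15, 14) = 14
start (MAX): max(16, 14) = 16
MAX at start wants the highest of {P=16, Q=14}, so chooses P.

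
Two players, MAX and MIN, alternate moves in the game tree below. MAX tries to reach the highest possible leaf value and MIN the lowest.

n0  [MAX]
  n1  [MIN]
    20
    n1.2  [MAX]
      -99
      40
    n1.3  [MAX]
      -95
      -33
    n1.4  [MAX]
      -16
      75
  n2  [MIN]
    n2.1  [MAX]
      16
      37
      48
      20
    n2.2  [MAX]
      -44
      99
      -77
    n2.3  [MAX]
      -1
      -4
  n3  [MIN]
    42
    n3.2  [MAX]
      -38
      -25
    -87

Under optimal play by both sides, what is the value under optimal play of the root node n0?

-1

n1.2 (MAX): max(-99, 40) = 40
n1.3 (MAX): max(-95, -33) = -33
n1.4 (MAX): max(-16, 75) = 75
n1 (MIN): min(20, 40, -33, 75) = -33
n2.1 (MAX): max(16, 37, 48, 20) = 48
n2.2 (MAX): max(-44, 99, -77) = 99
n2.3 (MAX): max(-1, -4) = -1
n2 (MIN): min(48, 99, -1) = -1
n3.2 (MAX): max(-38, -25) = -25
n3 (MIN): min(42, -25, -87) = -87
n0 (MAX): max(-33, -1, -87) = -1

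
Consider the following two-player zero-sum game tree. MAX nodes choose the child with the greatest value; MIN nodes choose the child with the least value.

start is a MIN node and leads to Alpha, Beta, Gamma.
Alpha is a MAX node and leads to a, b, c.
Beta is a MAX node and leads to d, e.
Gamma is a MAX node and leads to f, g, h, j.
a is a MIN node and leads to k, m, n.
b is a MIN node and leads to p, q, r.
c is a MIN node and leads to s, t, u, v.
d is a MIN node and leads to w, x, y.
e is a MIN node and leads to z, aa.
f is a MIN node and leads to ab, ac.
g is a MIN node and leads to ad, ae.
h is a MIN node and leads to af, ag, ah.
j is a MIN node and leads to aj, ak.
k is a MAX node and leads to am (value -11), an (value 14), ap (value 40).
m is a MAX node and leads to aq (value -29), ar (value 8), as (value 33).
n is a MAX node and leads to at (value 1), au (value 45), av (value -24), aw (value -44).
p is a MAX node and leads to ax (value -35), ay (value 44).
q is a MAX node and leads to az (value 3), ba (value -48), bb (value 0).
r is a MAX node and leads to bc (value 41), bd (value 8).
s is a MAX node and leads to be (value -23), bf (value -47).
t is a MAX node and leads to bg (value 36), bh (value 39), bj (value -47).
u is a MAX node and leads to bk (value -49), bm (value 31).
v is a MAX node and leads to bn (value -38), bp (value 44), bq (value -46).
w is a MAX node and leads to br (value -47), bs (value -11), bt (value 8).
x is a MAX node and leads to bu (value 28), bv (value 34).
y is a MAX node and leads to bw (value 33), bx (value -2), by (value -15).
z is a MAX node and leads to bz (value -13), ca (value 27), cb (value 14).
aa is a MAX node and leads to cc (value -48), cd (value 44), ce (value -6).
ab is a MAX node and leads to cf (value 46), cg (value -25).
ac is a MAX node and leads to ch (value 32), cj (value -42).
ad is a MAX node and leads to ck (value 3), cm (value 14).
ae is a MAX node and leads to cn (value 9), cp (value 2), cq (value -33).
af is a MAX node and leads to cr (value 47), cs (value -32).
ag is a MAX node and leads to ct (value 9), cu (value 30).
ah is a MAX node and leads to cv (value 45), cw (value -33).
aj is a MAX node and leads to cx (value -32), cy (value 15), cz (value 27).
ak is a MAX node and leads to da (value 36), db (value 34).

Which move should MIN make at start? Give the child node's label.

Beta

k (MAX): max(-11, 14, 40) = 40
m (MAX): max(-29, 8, 33) = 33
n (MAX): max(1, 45, -24, -44) = 45
a (MIN): min(40, 33, 45) = 33
p (MAX): max(-35, 44) = 44
q (MAX): max(3, -48, 0) = 3
r (MAX): max(41, 8) = 41
b (MIN): min(44, 3, 41) = 3
s (MAX): max(-23, -47) = -23
t (MAX): max(36, 39, -47) = 39
u (MAX): max(-49, 31) = 31
v (MAX): max(-38, 44, -46) = 44
c (MIN): min(-23, 39, 31, 44) = -23
Alpha (MAX): max(33, 3, -23) = 33
w (MAX): max(-47, -11, 8) = 8
x (MAX): max(28, 34) = 34
y (MAX): max(33, -2, -15) = 33
d (MIN): min(8, 34, 33) = 8
z (MAX): max(-13, 27, 14) = 27
aa (MAX): max(-48, 44, -6) = 44
e (MIN): min(27, 44) = 27
Beta (MAX): max(8, 27) = 27
ab (MAX): max(46, -25) = 46
ac (MAX): max(32, -42) = 32
f (MIN): min(46, 32) = 32
ad (MAX): max(3, 14) = 14
ae (MAX): max(9, 2, -33) = 9
g (MIN): min(14, 9) = 9
af (MAX): max(47, -32) = 47
ag (MAX): max(9, 30) = 30
ah (MAX): max(45, -33) = 45
h (MIN): min(47, 30, 45) = 30
aj (MAX): max(-32, 15, 27) = 27
ak (MAX): max(36, 34) = 36
j (MIN): min(27, 36) = 27
Gamma (MAX): max(32, 9, 30, 27) = 32
start (MIN): min(33, 27, 32) = 27
MIN at start wants the lowest of {Alpha=33, Beta=27, Gamma=32}, so chooses Beta.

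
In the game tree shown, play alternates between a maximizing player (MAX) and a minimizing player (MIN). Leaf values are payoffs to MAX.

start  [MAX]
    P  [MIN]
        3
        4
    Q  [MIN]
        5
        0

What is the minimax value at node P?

3

P (MIN): min(3, 4) = 3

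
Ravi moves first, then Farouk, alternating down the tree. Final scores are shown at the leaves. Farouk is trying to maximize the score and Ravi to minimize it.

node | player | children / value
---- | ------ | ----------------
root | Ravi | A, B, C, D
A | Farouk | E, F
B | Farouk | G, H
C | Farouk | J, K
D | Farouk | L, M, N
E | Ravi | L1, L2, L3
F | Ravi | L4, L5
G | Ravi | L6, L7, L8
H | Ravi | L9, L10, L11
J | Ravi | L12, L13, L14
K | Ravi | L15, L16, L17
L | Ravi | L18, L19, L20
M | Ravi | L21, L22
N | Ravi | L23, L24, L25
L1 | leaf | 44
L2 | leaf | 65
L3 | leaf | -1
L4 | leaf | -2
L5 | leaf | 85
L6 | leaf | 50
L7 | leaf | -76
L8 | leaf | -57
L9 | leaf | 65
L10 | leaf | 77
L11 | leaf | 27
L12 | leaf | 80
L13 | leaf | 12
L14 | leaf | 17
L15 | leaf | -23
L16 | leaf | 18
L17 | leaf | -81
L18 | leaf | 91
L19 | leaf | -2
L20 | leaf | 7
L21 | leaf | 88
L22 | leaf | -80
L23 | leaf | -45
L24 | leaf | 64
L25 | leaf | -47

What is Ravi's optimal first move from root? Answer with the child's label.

E (Ravi): min(44, 65, -1) = -1
F (Ravi): min(-2, 85) = -2
A (Farouk): max(-1, -2) = -1
G (Ravi): min(50, -76, -57) = -76
H (Ravi): min(65, 77, 27) = 27
B (Farouk): max(-76, 27) = 27
J (Ravi): min(80, 12, 17) = 12
K (Ravi): min(-23, 18, -81) = -81
C (Farouk): max(12, -81) = 12
L (Ravi): min(91, -2, 7) = -2
M (Ravi): min(88, -80) = -80
N (Ravi): min(-45, 64, -47) = -47
D (Farouk): max(-2, -80, -47) = -2
root (Ravi): min(-1, 27, 12, -2) = -2
Ravi at root wants the lowest of {A=-1, B=27, C=12, D=-2}, so chooses D.

D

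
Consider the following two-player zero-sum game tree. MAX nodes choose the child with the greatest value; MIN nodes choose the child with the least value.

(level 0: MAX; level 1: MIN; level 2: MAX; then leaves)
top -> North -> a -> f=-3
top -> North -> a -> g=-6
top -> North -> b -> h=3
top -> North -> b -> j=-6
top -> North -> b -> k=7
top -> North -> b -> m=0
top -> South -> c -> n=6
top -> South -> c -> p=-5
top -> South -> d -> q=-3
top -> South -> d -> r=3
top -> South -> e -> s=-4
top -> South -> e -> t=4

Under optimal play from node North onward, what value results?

-3

a (MAX): max(-3, -6) = -3
b (MAX): max(3, -6, 7, 0) = 7
North (MIN): min(-3, 7) = -3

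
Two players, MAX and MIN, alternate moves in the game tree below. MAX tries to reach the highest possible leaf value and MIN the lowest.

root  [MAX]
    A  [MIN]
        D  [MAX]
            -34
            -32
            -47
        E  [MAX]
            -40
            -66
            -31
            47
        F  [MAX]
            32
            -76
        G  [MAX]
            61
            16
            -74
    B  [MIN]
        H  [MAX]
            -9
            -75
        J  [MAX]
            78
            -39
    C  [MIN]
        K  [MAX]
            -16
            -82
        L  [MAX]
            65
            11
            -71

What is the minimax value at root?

D (MAX): max(-34, -32, -47) = -32
E (MAX): max(-40, -66, -31, 47) = 47
F (MAX): max(32, -76) = 32
G (MAX): max(61, 16, -74) = 61
A (MIN): min(-32, 47, 32, 61) = -32
H (MAX): max(-9, -75) = -9
J (MAX): max(78, -39) = 78
B (MIN): min(-9, 78) = -9
K (MAX): max(-16, -82) = -16
L (MAX): max(65, 11, -71) = 65
C (MIN): min(-16, 65) = -16
root (MAX): max(-32, -9, -16) = -9

-9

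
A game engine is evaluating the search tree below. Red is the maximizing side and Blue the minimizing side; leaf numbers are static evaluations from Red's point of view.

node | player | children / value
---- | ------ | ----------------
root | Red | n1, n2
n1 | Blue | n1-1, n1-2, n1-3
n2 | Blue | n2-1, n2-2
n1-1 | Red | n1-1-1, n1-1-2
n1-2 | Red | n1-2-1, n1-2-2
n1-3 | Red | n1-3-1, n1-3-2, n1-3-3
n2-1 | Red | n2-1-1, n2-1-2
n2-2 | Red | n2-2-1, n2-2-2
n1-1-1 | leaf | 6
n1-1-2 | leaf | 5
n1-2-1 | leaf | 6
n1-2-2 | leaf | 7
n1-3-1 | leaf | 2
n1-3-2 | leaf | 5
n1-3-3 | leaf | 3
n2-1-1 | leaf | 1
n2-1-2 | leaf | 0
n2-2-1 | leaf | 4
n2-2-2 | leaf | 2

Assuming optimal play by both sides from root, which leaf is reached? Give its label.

n1-3-2

n1-1 (Red): max(6, 5) = 6
n1-2 (Red): max(6, 7) = 7
n1-3 (Red): max(2, 5, 3) = 5
n1 (Blue): min(6, 7, 5) = 5
n2-1 (Red): max(1, 0) = 1
n2-2 (Red): max(4, 2) = 4
n2 (Blue): min(1, 4) = 1
root (Red): max(5, 1) = 5
At root, Red picks n1 (highest: 5).
At n1, Blue picks n1-3 (lowest: 5).
At n1-3, Red picks n1-3-2 (highest: 5).
Terminal value 5.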